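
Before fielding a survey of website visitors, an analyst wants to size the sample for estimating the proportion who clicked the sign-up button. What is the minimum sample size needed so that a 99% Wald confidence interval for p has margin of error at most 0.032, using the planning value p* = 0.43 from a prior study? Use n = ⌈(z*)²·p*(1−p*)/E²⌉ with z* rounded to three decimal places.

n = 1589

For 99% confidence, z* = 2.576.
p*(1−p*) = 0.43·0.57 = 0.2451.
(z*)²·p*(1−p*)/E² = 6.635776·0.2451/0.001024 = 1588.309.
⌈1588.309⌉ = 1589.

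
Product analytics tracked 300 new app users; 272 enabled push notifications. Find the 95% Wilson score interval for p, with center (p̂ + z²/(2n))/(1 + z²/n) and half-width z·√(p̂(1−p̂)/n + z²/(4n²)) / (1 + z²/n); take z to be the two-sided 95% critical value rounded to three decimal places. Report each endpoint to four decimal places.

Here p̂ = 272/300 = 0.90667 and z = 1.960 (z² = 3.841600).
Denominator 1 + z²/n = 1 + 3.841600/300 = 1.012805.
Center = (0.90667 + 0.006403)/1.012805 = 0.90153.
Radicand: p̂(1−p̂)/n + z²/(4n²) = 0.000282074 + 0.000010671 = 0.000292745.
Half-width = 1.960·√0.000292745/1.012805 = 0.03311.
Interval: 0.90153 ± 0.03311 → (0.8684, 0.9346).

(0.8684, 0.9346)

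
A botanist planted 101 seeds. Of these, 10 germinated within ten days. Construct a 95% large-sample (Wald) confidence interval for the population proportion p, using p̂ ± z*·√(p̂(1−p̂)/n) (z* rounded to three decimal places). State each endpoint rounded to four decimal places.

p̂ = 10/101 = 0.09901.
SE(p̂) = √(0.09901·0.90099/101) = 0.029719.
For 95% confidence, z* = 1.960.
Margin = 1.960·0.029719 = 0.05825.
Interval: 0.09901 ± 0.05825 → (0.0408, 0.1573).

(0.0408, 0.1573)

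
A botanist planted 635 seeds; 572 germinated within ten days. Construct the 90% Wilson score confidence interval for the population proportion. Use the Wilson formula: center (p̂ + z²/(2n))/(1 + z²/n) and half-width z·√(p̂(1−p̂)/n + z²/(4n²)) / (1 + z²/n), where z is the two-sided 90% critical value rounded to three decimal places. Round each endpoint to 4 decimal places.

(0.8795, 0.9186)

p̂ = 572/635 = 0.90079; z = 1.645, so z² = 2.706025.
Denominator 1 + z²/n = 1 + 2.706025/635 = 1.004261.
Center = (0.90079 + 0.002131)/1.004261 = 0.89909.
Radicand: p̂(1−p̂)/n + z²/(4n²) = 0.000140739 + 0.000001678 = 0.000142417.
Half-width = 1.645·√0.000142417/1.004261 = 0.01955.
Interval: 0.89909 ± 0.01955 → (0.8795, 0.9186).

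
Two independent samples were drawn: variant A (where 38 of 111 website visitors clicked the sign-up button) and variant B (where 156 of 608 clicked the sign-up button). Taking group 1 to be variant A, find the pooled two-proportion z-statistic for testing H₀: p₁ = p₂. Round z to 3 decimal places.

z = 1.872

p̂₁ = 38/111 = 0.34234, p̂₂ = 156/608 = 0.25658.
Pooling: p̂ = 194/719 = 0.26982.
Pooled SE = √[0.1970168·0.01065375] ≈ 0.045814.
z = 0.08576/0.045814 = 1.872.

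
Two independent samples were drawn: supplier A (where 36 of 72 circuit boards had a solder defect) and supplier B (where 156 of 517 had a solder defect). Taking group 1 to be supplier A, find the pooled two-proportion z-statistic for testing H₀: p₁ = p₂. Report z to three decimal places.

z = 3.362

p̂₁ = 36/72 = 0.50000, p̂₂ = 156/517 = 0.30174.
Pooled p̂ = (36+156)/(72+517) = 192/589 = 0.32598.
SE = √[p̂(1−p̂)(1/n₁+1/n₂)] = √[0.32598·0.67402·(1/72+1/517)] ≈ 0.058963.
z = (p̂₁ − p̂₂)/SE = (0.50000 − 0.30174)/0.058963 = 0.19826/0.058963 = 3.362.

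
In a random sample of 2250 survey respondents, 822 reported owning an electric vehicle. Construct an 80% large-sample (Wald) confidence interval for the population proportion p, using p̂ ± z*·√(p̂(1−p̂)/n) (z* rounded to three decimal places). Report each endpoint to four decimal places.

The sample proportion is 822/2250 = 0.36533.
Standard error of p̂: √(0.231865/2250) = √0.000103051 = 0.010151.
For 80% confidence, z* = 1.282.
Margin = 1.282·0.010151 = 0.01301.
CI: 0.36533 ± 0.01301 = (0.3523, 0.3783).

(0.3523, 0.3783)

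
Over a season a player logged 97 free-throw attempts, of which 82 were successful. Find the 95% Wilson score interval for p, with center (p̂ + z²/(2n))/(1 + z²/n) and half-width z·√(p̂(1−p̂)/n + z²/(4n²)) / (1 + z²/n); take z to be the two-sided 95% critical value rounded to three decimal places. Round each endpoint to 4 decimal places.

(0.7604, 0.9040)

p̂ = 82/97 = 0.84536; z = 1.960, so z² = 3.841600.
1 + z²/n = 1.039604.
Adjusted center: (0.84536 + z²/(2n))/1.039604 = 0.83220.
Radicand: p̂(1−p̂)/n + z²/(4n²) = 0.001347690 + 0.000102072 = 0.001449762.
Half-width = 1.960·√0.001449762/1.039604 = 0.07179.
So the interval runs from 0.7604 to 0.9040.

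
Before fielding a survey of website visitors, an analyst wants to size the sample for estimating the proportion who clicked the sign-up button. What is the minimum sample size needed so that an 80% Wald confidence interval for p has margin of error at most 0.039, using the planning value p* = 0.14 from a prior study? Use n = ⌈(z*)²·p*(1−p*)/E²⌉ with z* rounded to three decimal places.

n = 131

The 80% critical value is z* = 1.282.
p*(1−p*) = 0.14·0.86 = 0.1204.
Required n before rounding: 1.643524 × 0.1204 / 0.039² = 130.099.
⌈130.099⌉ = 131.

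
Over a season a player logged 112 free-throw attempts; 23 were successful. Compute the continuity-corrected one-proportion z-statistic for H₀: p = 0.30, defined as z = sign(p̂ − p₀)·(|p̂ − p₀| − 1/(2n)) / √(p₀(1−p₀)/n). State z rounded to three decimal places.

p̂ = 23/112 = 0.20536. p̂ − p₀ = -0.094643.
1/(2n) = 0.004464.
Corrected numerator: |-0.094643| − 0.004464 = 0.090179.
SE₀ = √(0.30·0.70/112) = 0.043301.
z = −0.090179/0.043301 = -2.083.

z = -2.083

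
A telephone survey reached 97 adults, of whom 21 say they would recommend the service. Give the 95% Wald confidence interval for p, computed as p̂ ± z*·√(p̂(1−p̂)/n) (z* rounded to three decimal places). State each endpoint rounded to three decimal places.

With x = 21 successes in n = 97, p̂ = 0.21649.
Standard error of p̂: √(0.169625/97) = √0.001748710 = 0.041818.
For 95% confidence, z* = 1.960.
Margin of error: 1.960 × 0.041818 = 0.08196.
So the interval runs from 0.135 to 0.298.

(0.135, 0.298)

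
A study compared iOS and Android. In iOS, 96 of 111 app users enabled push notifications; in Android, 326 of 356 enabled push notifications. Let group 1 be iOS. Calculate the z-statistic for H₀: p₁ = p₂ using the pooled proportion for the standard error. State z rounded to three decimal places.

Sample proportions: p̂₁ = 96/111 = 0.86486 and p̂₂ = 326/356 = 0.91573.
Pooling: p̂ = 422/467 = 0.90364.
SE = √[p̂(1−p̂)(1/n₁+1/n₂)] = √[0.90364·0.09636·(1/111+1/356)] ≈ 0.032079.
z = -0.05087/0.032079 = -1.586.

z = -1.586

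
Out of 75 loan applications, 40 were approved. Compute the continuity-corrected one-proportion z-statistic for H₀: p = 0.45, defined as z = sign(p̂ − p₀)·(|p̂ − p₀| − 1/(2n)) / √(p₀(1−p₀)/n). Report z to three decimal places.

z = 1.335

The sample proportion is 40/75 = 0.53333. p̂ − p₀ = 0.083333.
Continuity correction 1/(2n) = 1/150 = 0.006667.
Corrected numerator: |0.083333| − 0.006667 = 0.076666.
Under H₀, SE = √(p₀(1−p₀)/n) = √(0.45·0.55/75) = √0.003300000 = 0.057446.
z = +0.076666/0.057446 = 1.335.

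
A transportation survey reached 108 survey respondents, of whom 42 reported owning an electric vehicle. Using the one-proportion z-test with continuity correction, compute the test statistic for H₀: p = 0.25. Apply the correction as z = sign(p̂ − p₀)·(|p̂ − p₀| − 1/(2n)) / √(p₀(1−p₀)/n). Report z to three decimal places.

z = 3.222

Sample proportion p̂ = 42/108 = 0.38889. p̂ − p₀ = 0.138889.
1/(2n) = 0.004630.
Corrected numerator: |0.138889| − 0.004630 = 0.134259.
Null standard error: √(0.25·0.75/108) = √0.001736111 = 0.041667.
z = (+)0.134259/0.041667 = 3.222.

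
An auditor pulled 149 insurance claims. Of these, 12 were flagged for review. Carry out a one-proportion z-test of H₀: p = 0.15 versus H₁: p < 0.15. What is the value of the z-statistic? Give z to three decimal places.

z = -2.375

With x = 12 successes in n = 149, p̂ = 0.08054.
SE₀ = √(0.15·0.85/149) = 0.029252.
Test statistic: z = -0.06946/0.029252 = -2.375.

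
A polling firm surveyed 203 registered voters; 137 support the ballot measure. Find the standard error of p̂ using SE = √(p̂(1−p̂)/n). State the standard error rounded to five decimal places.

SE = 0.03288

The sample proportion is 137/203 = 0.67488.
p̂(1−p̂) = 0.219417.
SE = √(0.219417/203) = √0.001080872 = 0.03288.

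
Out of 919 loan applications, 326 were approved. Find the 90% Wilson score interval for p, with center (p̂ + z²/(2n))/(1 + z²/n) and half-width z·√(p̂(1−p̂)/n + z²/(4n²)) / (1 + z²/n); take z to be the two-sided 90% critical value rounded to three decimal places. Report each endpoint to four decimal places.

p̂ = 326/919 = 0.35473; z = 1.645, so z² = 2.706025.
Denominator 1 + z²/n = 1 + 2.706025/919 = 1.002945.
Center = (0.35473 + 0.001472)/1.002945 = 0.35516.
Radicand: p̂(1−p̂)/n + z²/(4n²) = 0.000249072 + 0.000000801 = 0.000249873.
Half-width = z·√(radicand)/denom = 1.645·0.015807/1.002945 = 0.02593.
CI: 0.35516 ± 0.02593 = (0.3292, 0.3811).

(0.3292, 0.3811)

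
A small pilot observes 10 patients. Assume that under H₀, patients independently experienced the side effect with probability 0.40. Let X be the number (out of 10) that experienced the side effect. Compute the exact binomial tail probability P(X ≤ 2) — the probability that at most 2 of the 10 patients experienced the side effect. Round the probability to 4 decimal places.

P = 0.1673

X ~ Binomial(n=10, p=0.40).
P(X ≤ 2) = C(10,0)·0.40^0·0.60^10 + C(10,1)·0.40^1·0.60^9 + C(10,2)·0.40^2·0.60^8.
= 0.006047 + 0.040311 + 0.120932 = 0.1673.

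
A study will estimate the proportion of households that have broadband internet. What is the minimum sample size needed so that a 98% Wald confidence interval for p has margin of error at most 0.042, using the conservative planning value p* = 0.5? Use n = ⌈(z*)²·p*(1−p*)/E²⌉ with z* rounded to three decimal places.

n = 767

For 98% confidence, z* = 2.326.
p*(1−p*) = 0.2500.
Required n before rounding: 5.410276 × 0.2500 / 0.042² = 766.762.
⌈766.762⌉ = 767.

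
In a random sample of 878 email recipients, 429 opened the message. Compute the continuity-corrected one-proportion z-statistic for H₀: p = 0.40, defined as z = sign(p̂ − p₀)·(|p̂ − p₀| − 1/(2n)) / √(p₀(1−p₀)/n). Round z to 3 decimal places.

z = 5.325

With x = 429 successes in n = 878, p̂ = 0.48861. p̂ − p₀ = 0.088610.
Continuity correction 1/(2n) = 1/1756 = 0.000569.
Corrected numerator: |0.088610| − 0.000569 = 0.088041.
SE₀ = √(0.40·0.60/878) = 0.016533.
z = (+)0.088041/0.016533 = 5.325.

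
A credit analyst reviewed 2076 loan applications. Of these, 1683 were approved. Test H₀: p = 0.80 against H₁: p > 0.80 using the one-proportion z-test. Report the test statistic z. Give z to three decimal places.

p̂ = 1683/2076 = 0.81069.
Under H₀, SE = √(p₀(1−p₀)/n) = √(0.80·0.20/2076) = √0.000077071 = 0.008779.
z = (p̂ − p₀)/SE = (0.81069 − 0.80)/0.008779 = 1.218.

z = 1.218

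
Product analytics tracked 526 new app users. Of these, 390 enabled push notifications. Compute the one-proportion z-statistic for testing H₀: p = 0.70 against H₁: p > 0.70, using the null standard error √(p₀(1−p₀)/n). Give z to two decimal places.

z = 2.07

p̂ = 390/526 = 0.74144.
Null standard error: √(0.70·0.30/526) = √0.000399240 = 0.019981.
z = (0.74144 − 0.70)/0.019981 = 0.04144/0.019981 = 2.07.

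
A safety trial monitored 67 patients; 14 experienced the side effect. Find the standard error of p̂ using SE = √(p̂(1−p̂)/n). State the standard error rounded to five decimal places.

With x = 14 successes in n = 67, p̂ = 0.20896.
p̂(1−p̂) = 0.20896·0.79104 = 0.165296.
Dividing by n and taking the root: √0.002467104 = 0.04967.

SE = 0.04967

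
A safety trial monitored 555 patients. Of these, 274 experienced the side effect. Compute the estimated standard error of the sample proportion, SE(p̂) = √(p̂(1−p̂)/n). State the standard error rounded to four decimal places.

p̂ = 274/555 = 0.49369.
p̂(1−p̂) = 0.249960.
SE = √(0.249960/555) = 0.0212.

SE = 0.0212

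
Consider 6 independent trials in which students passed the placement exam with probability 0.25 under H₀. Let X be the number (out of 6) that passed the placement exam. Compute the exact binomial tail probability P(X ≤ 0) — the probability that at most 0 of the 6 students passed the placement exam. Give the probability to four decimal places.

X ~ Binomial(n=6, p=0.25).
P(X ≤ 0) = C(6,0)·0.25^0·0.75^6.
= 0.177979 = 0.1780.

P = 0.1780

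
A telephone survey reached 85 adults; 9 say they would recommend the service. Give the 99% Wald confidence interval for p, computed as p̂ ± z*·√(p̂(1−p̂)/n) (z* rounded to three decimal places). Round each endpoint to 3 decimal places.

p̂ = 9/85 = 0.10588.
SE(p̂) = √(0.10588·0.89412/85) = 0.033373.
z* = 2.576 at the 99% level.
Margin = 2.576·0.033373 = 0.08597.
Interval: 0.10588 ± 0.08597 → (0.020, 0.192).

(0.020, 0.192)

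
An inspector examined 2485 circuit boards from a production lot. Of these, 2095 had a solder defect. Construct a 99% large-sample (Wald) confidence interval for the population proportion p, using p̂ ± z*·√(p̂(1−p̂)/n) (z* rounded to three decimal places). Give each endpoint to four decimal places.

Sample proportion p̂ = 2095/2485 = 0.84306.
SE(p̂) = √(0.84306·0.15694/2485) = 0.007297.
The 99% critical value is z* = 2.576.
Margin of error: 2.576 × 0.007297 = 0.01880.
So the interval runs from 0.8243 to 0.8619.

(0.8243, 0.8619)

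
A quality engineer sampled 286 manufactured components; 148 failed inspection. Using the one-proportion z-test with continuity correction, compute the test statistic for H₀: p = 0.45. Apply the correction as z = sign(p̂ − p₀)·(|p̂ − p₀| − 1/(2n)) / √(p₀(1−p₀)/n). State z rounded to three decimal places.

z = 2.235

With x = 148 successes in n = 286, p̂ = 0.51748. p̂ − p₀ = 0.067483.
Continuity correction 1/(2n) = 1/572 = 0.001748.
Corrected numerator: |0.067483| − 0.001748 = 0.065735.
SE₀ = √(0.45·0.55/286) = 0.029417.
z = (+)0.065735/0.029417 = 2.235.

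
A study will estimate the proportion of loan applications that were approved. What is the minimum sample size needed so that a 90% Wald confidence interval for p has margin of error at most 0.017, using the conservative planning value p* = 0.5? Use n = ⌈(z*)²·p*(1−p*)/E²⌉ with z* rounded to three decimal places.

For 90% confidence, z* = 1.645.
p*(1−p*) = 0.50·0.50 = 0.2500.
Required n before rounding: 2.706025 × 0.2500 / 0.017² = 2340.852.
⌈2340.852⌉ = 2341.

n = 2341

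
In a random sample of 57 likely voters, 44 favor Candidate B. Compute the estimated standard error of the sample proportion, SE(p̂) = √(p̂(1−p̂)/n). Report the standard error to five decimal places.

p̂ = 44/57 = 0.77193.
p̂(1−p̂) = 0.176054.
SE = √(0.176054/57) = √0.003088667 = 0.05558.

SE = 0.05558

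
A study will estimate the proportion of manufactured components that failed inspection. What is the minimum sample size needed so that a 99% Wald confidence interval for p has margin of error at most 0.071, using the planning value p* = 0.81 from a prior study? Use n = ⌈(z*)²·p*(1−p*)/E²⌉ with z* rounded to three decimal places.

z* = 2.576 at the 99% level.
p*(1−p*) = 0.1539.
(z*)²·p*(1−p*)/E² = 6.635776·0.1539/0.005041 = 202.588.
⌈202.588⌉ = 203.

n = 203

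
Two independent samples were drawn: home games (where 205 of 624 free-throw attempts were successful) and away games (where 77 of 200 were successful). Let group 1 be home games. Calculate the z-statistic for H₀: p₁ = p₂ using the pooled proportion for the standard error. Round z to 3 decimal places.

z = -1.465

p̂₁ = 205/624 = 0.32853, p̂₂ = 77/200 = 0.38500.
Pooling: p̂ = 282/824 = 0.34223.
SE = √[p̂(1−p̂)(1/n₁+1/n₂)] = √[0.34223·0.65777·(1/624+1/200)] ≈ 0.038553.
z = (p̂₁ − p̂₂)/SE = (0.32853 − 0.38500)/0.038553 = -0.05647/0.038553 = -1.465.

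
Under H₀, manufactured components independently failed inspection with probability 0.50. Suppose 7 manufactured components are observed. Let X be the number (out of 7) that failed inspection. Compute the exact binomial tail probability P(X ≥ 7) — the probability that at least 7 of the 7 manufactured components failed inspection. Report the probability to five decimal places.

P = 0.00781

X is binomial with n = 7 and p = 0.50.
P(X ≥ 7) = C(7,7)·0.50^7·0.50^0.
= 0.007812 = 0.00781.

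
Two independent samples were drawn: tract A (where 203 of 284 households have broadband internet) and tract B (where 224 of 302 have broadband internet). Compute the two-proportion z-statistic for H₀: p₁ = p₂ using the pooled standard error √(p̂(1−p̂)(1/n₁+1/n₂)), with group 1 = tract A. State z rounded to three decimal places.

p̂₁ = 203/284 = 0.71479, p̂₂ = 224/302 = 0.74172.
Pooling: p̂ = 427/586 = 0.72867.
SE = √[p̂(1−p̂)(1/n₁+1/n₂)] = √[0.72867·0.27133·(1/284+1/302)] ≈ 0.036754.
z = -0.02693/0.036754 = -0.733.

z = -0.733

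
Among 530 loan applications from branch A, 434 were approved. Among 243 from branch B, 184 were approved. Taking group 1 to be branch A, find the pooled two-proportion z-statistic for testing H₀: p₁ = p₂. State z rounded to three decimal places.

z = 1.988

p̂₁ = 434/530 = 0.81887, p̂₂ = 184/243 = 0.75720.
Pooling: p̂ = 618/773 = 0.79948.
Pooled SE = √[0.1603102·0.00600202] ≈ 0.031019.
z = 0.06167/0.031019 = 1.988.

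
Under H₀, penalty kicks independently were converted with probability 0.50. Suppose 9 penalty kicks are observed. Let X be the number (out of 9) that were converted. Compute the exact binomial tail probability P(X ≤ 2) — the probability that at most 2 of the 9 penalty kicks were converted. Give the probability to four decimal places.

P = 0.0898

X is binomial with n = 9 and p = 0.50.
P(X ≤ 2) = C(9,0)·0.50^0·0.50^9 + C(9,1)·0.50^1·0.50^8 + C(9,2)·0.50^2·0.50^7.
= 0.001953 + 0.017578 + 0.070312 = 0.0898.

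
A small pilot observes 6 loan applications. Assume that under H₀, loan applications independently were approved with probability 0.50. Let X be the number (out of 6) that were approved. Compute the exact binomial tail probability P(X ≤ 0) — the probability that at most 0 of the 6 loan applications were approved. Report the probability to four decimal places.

P = 0.0156

X is binomial with n = 6 and p = 0.50.
P(X ≤ 0) = C(6,0)·0.50^0·0.50^6.
= 0.015625 = 0.0156.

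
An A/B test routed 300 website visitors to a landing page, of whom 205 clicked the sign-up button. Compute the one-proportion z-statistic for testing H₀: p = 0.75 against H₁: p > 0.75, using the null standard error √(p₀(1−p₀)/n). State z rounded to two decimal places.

Sample proportion p̂ = 205/300 = 0.68333.
Null standard error: √(0.75·0.25/300) = √0.000625000 = 0.025000.
z = (0.68333 − 0.75)/0.025000 = -0.06667/0.025000 = -2.67.

z = -2.67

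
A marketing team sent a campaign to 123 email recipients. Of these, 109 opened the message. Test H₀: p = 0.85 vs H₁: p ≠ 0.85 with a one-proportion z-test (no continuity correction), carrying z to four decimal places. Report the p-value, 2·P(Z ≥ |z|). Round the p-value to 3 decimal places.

p-value = 0.261

p̂ = 109/123 = 0.88618.
Under H₀, SE = √(p₀(1−p₀)/n) = √(0.85·0.15/123) = √0.001036585 = 0.032196.
z = (p̂ − p₀)/SE = (109/123 − 0.85)/0.032196 ≈ 1.1237.
p-value = 2·P(Z ≥ |z|) with z = 1.1237 → 0.261.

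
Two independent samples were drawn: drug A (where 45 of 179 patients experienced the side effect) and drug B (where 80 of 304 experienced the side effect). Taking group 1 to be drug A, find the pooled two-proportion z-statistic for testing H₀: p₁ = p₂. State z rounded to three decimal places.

z = -0.285

p̂₁ = 45/179 = 0.25140, p̂₂ = 80/304 = 0.26316.
Pooling: p̂ = 125/483 = 0.25880.
SE = √[p̂(1−p̂)(1/n₁+1/n₂)] = √[0.25880·0.74120·(1/179+1/304)] ≈ 0.041263.
z = -0.01176/0.041263 = -0.285.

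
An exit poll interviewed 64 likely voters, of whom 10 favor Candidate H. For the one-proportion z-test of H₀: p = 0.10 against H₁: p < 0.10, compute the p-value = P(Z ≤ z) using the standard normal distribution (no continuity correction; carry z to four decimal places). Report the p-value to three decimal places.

p-value = 0.933

p̂ = 10/64 = 0.15625.
Null standard error: √(0.10·0.90/64) = √0.001406250 = 0.037500.
Test statistic (full precision, shown to 4 dp): z = (10/64 − 0.10)/SE₀ ≈ 1.5000.
p-value = P(Z ≤ z) with z = 1.5000 → 0.933.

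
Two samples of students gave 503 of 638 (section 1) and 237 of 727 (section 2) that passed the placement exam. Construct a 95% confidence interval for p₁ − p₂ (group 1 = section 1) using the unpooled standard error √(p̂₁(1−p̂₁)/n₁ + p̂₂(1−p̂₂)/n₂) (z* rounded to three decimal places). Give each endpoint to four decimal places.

(0.4159, 0.5089)

p̂₁ = 0.78840, p̂₂ = 0.32600, so the observed difference is 0.46240.
SE = √(0.000261481 + 0.000302233) = √0.000563714 = 0.023743.
z* = 1.960 at the 95% level. Margin of error = 0.04654.
So the interval runs from 0.4159 to 0.5089.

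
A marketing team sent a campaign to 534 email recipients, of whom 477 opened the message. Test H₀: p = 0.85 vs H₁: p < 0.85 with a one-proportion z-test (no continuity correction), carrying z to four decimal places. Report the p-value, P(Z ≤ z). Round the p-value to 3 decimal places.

With x = 477 successes in n = 534, p̂ = 0.89326.
Null standard error: √(0.85·0.15/534) = √0.000238764 = 0.015452.
Test statistic (full precision, shown to 4 dp): z = (477/534 − 0.85)/SE₀ ≈ 2.7995.
From the standard normal, P(Z ≤ z) = 0.997.

p-value = 0.997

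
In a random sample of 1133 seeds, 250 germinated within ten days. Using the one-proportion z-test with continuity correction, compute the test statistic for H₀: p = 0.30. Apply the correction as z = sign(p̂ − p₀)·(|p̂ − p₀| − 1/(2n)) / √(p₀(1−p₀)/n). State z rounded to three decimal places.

p̂ = 250/1133 = 0.22065. p̂ − p₀ = -0.079347.
Continuity correction 1/(2n) = 1/2266 = 0.000441.
Corrected numerator: |-0.079347| − 0.000441 = 0.078906.
Under H₀, SE = √(p₀(1−p₀)/n) = √(0.30·0.70/1133) = √0.000185349 = 0.013614.
z = (−)0.078906/0.013614 = -5.796.

z = -5.796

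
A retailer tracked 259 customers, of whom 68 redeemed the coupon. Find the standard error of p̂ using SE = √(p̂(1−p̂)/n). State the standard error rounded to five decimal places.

p̂ = 68/259 = 0.26255.
p̂(1−p̂) = 0.26255·0.73745 = 0.193617.
SE = √(0.193617/259) = 0.02734.

SE = 0.02734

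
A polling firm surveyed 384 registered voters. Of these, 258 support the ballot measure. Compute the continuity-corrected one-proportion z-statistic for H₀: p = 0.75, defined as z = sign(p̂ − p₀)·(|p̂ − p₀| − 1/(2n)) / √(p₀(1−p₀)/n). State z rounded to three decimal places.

The sample proportion is 258/384 = 0.67188. p̂ − p₀ = -0.078125.
1/(2n) = 0.001302.
Corrected numerator: |-0.078125| − 0.001302 = 0.076823.
SE₀ = √(0.75·0.25/384) = 0.022097.
z = −0.076823/0.022097 = -3.477.

z = -3.477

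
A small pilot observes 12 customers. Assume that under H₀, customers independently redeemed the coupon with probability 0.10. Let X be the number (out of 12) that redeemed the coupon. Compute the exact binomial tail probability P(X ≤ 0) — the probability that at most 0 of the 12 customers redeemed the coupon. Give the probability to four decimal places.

X ~ Binomial(n=12, p=0.10).
P(X ≤ 0) = C(12,0)·0.10^0·0.90^12.
= 0.282430 = 0.2824.

P = 0.2824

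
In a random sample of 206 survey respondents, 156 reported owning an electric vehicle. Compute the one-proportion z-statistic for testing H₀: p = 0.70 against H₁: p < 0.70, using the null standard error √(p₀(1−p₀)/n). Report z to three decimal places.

With x = 156 successes in n = 206, p̂ = 0.75728.
Under H₀, SE = √(p₀(1−p₀)/n) = √(0.70·0.30/206) = √0.001019417 = 0.031928.
z = (0.75728 − 0.70)/0.031928 = 0.05728/0.031928 = 1.794.

z = 1.794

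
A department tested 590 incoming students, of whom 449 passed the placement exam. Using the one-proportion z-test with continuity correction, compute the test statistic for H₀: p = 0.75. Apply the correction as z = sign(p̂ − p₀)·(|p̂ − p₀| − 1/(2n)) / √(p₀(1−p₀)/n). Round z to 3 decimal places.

Sample proportion p̂ = 449/590 = 0.76102. p̂ − p₀ = 0.011017.
Continuity correction 1/(2n) = 1/1180 = 0.000847.
Corrected numerator: |0.011017| − 0.000847 = 0.010170.
SE₀ = √(0.75·0.25/590) = 0.017827.
z = +0.010170/0.017827 = 0.570.

z = 0.570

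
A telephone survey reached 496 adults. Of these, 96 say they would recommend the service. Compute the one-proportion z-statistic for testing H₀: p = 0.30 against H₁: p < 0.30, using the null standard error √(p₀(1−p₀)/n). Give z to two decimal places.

The sample proportion is 96/496 = 0.19355.
Null standard error: √(0.30·0.70/496) = √0.000423387 = 0.020576.
z = (0.19355 − 0.30)/0.020576 = -0.10645/0.020576 = -5.17.

z = -5.17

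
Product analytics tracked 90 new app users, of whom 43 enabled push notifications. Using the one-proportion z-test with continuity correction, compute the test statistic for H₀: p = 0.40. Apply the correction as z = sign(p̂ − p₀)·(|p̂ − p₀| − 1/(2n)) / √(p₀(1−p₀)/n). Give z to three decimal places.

p̂ = 43/90 = 0.47778. p̂ − p₀ = 0.077778.
Continuity correction 1/(2n) = 1/180 = 0.005556.
Corrected numerator: |0.077778| − 0.005556 = 0.072222.
Null standard error: √(0.40·0.60/90) = √0.002666667 = 0.051640.
z = +0.072222/0.051640 = 1.399.

z = 1.399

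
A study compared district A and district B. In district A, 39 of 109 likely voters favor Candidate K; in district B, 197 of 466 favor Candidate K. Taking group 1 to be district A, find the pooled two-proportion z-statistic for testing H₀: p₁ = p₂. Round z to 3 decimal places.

p̂₁ = 39/109 = 0.35780, p̂₂ = 197/466 = 0.42275.
Pooled p̂ = (39+197)/(109+466) = 236/575 = 0.41043.
Pooled SE = √[0.2419781·0.01132023] ≈ 0.052338.
z = (p̂₁ − p̂₂)/SE = (0.35780 − 0.42275)/0.052338 = -0.06495/0.052338 = -1.241.

z = -1.241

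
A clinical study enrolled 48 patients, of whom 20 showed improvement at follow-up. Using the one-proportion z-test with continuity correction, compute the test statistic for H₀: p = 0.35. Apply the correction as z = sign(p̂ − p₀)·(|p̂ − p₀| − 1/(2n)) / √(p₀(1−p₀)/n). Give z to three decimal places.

z = 0.817

With x = 20 successes in n = 48, p̂ = 0.41667. p̂ − p₀ = 0.066667.
Continuity correction 1/(2n) = 1/96 = 0.010417.
Corrected numerator: |0.066667| − 0.010417 = 0.056250.
Null standard error: √(0.35·0.65/48) = √0.004739583 = 0.068845.
z = (+)0.056250/0.068845 = 0.817.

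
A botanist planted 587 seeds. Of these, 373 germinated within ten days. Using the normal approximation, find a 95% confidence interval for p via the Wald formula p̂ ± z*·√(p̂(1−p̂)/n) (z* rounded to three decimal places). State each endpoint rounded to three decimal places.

(0.596, 0.674)

p̂ = 373/587 = 0.63543.
Standard error of p̂: √(0.231658/587) = √0.000394647 = 0.019866.
z* = 1.960 at the 95% level.
Margin of error: 1.960 × 0.019866 = 0.03894.
CI: 0.63543 ± 0.03894 = (0.596, 0.674).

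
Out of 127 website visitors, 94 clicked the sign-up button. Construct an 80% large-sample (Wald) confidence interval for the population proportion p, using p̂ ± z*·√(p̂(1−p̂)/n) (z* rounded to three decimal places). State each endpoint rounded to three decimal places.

(0.690, 0.790)

The sample proportion is 94/127 = 0.74016.
SE = √(p̂(1−p̂)/n) = √(0.192324/127) = 0.038915.
For 80% confidence, z* = 1.282.
Margin of error: 1.282 × 0.038915 = 0.04989.
So the interval runs from 0.690 to 0.790.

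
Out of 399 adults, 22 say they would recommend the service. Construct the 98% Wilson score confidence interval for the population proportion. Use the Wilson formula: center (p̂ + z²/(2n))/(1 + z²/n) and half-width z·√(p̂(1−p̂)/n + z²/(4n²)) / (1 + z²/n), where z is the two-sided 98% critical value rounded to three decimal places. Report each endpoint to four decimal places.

(0.0340, 0.0882)

Here p̂ = 22/399 = 0.05514 and z = 2.326 (z² = 5.410276).
Denominator 1 + z²/n = 1 + 5.410276/399 = 1.013560.
Adjusted center: (0.05514 + z²/(2n))/1.013560 = 0.06109.
Radicand: p̂(1−p̂)/n + z²/(4n²) = 0.000130571 + 0.000008496 = 0.000139067.
Half-width = 2.326·√0.000139067/1.013560 = 0.02706.
So the interval runs from 0.0340 to 0.0882.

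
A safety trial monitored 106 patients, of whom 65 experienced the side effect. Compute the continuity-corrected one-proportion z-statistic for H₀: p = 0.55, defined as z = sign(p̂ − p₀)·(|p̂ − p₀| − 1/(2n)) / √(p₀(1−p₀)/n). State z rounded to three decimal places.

z = 1.210

The sample proportion is 65/106 = 0.61321. p̂ − p₀ = 0.063208.
1/(2n) = 0.004717.
Corrected numerator: |0.063208| − 0.004717 = 0.058491.
Null standard error: √(0.55·0.45/106) = √0.002334906 = 0.048321.
z = (+)0.058491/0.048321 = 1.210.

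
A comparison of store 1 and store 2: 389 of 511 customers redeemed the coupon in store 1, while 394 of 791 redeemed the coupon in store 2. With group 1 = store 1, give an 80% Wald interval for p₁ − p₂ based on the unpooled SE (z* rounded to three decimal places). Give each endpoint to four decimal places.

(0.2299, 0.2964)

p̂₁ = 0.76125, p̂₂ = 0.49810, so the observed difference is 0.26315.
Unpooled SE = √(p̂₁(1−p̂₁)/n₁ + p̂₂(1−p̂₂)/n₂) = √(0.000355670 + 0.000316051) = 0.025918.
The 80% critical value is z* = 1.282. Margin = 1.282·0.025918 = 0.03323.
Interval: 0.26315 ± 0.03323 → (0.2299, 0.2964).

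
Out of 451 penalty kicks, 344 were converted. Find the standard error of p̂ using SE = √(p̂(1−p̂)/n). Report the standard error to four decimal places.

SE = 0.0200

The sample proportion is 344/451 = 0.76275.
p̂(1−p̂) = 0.76275·0.23725 = 0.180962.
SE = √(0.180962/451) = √0.000401246 = 0.0200.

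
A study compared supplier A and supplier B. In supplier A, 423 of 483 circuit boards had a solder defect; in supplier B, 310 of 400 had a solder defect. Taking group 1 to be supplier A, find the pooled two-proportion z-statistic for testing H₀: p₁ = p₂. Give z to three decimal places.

Sample proportions: p̂₁ = 423/483 = 0.87578 and p̂₂ = 310/400 = 0.77500.
Pooled p̂ = (423+310)/(483+400) = 733/883 = 0.83012.
Pooled SE = √[0.1410178·0.00457039] ≈ 0.025387.
z = (p̂₁ − p̂₂)/SE = (0.87578 − 0.77500)/0.025387 = 0.10078/0.025387 = 3.970.

z = 3.970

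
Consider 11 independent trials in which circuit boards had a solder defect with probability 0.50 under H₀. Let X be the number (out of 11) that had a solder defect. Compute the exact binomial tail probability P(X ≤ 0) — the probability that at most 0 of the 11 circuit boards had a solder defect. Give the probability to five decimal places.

P = 0.00049

X ~ Binomial(n=11, p=0.50).
P(X ≤ 0) = C(11,0)·0.50^0·0.50^11.
= 0.000488 = 0.00049.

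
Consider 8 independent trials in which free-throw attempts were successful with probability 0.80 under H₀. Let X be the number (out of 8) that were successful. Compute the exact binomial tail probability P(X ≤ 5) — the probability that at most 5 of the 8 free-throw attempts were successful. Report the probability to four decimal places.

X is binomial with n = 8 and p = 0.80.
P(X ≤ 5) = Σ_{j=0}^{5} C(8,j)·0.80^j·0.20^{8−j}.
= 0.000003 + 0.000082 + 0.001147 + 0.009175 + 0.045875 + 0.146801 = 0.2031.

P = 0.2031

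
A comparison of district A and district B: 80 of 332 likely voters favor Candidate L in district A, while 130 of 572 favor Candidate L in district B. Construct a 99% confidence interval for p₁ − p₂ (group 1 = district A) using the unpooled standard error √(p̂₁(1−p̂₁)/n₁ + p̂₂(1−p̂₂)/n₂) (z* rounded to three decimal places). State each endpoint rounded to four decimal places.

p̂₁ = 0.24096, p̂₂ = 0.22727, so the observed difference is 0.01369.
SE = √(0.000550904 + 0.000307028) = √0.000857932 = 0.029290.
For 99% confidence, z* = 2.576. Margin = 2.576·0.029290 = 0.07545.
Interval: 0.01369 ± 0.07545 → (-0.0618, 0.0891).

(-0.0618, 0.0891)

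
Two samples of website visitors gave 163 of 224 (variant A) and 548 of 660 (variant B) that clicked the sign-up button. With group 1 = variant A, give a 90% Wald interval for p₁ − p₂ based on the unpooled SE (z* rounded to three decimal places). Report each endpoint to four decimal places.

p̂₁ = 0.72768, p̂₂ = 0.83030, so the observed difference is -0.10262.
SE = √(0.000884654 + 0.000213485) = √0.001098139 = 0.033138.
The 90% critical value is z* = 1.645. Margin of error = 0.05451.
CI: -0.10262 ± 0.05451 = (-0.1571, -0.0481).

(-0.1571, -0.0481)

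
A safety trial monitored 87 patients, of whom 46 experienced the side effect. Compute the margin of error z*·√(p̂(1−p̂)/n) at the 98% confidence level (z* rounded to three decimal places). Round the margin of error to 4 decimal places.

ME = 0.1245

Sample proportion p̂ = 46/87 = 0.52874.
SE(p̂) = √(0.52874·0.47126/87) = 0.053517.
For 98% confidence, z* = 2.326.
ME = 2.326·0.053517 = 0.1245.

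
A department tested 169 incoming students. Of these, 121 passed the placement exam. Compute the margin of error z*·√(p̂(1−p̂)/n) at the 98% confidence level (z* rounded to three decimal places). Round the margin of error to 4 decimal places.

The sample proportion is 121/169 = 0.71598.
SE = √(p̂(1−p̂)/n) = √(0.203354/169) = 0.034688.
For 98% confidence, z* = 2.326.
Margin of error = z*·SE = 2.326 × 0.034688 = 0.0807.

ME = 0.0807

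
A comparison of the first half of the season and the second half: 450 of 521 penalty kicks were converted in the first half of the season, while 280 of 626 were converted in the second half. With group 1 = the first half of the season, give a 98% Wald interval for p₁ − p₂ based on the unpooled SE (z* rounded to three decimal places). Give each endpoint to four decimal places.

p̂₁ = 450/521 = 0.86372, p̂₂ = 280/626 = 0.44728; p̂₁ − p̂₂ = 0.41644.
SE = √(0.000225922 + 0.000394922) = √0.000620844 = 0.024917.
For 98% confidence, z* = 2.326. Margin of error = 0.05796.
So the interval runs from 0.3585 to 0.4744.

(0.3585, 0.4744)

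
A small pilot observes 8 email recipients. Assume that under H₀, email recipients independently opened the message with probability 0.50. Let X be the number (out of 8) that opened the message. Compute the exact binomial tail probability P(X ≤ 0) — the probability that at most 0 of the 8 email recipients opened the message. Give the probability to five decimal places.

X is binomial with n = 8 and p = 0.50.
P(X ≤ 0) = C(8,0)·0.50^0·0.50^8.
= 0.003906 = 0.00391.

P = 0.00391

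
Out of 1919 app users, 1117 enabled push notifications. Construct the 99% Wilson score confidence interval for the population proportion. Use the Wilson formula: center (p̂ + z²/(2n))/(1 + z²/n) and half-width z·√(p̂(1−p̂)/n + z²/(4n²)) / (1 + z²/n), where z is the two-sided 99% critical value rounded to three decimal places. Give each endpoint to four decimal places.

p̂ = 1117/1919 = 0.58207; z = 2.576, so z² = 6.635776.
Denominator 1 + z²/n = 1 + 6.635776/1919 = 1.003458.
Adjusted center: (0.58207 + z²/(2n))/1.003458 = 0.58179.
Radicand: p̂(1−p̂)/n + z²/(4n²) = 0.000126766 + 0.000000450 = 0.000127216.
Half-width = z·√(radicand)/denom = 2.576·0.011279/1.003458 = 0.02895.
So the interval runs from 0.5528 to 0.6107.

(0.5528, 0.6107)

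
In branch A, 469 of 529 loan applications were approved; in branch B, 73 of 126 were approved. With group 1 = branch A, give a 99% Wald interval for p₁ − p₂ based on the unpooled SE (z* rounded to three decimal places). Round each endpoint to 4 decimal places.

(0.1885, 0.4259)

p̂₁ = 0.88658, p̂₂ = 0.57937, so the observed difference is 0.30721.
Unpooled SE = √(p̂₁(1−p̂₁)/n₁ + p̂₂(1−p̂₂)/n₂) = √(0.000190089 + 0.001934136) = 0.046089.
For 99% confidence, z* = 2.576. Margin of error = 0.11873.
CI: 0.30721 ± 0.11873 = (0.1885, 0.4259).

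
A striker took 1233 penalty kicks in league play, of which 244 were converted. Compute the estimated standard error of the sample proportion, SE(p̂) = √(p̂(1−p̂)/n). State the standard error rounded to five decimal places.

p̂ = 244/1233 = 0.19789.
p̂(1−p̂) = 0.19789·0.80211 = 0.158730.
SE = √(0.158730/1233) = √0.000128735 = 0.01135.

SE = 0.01135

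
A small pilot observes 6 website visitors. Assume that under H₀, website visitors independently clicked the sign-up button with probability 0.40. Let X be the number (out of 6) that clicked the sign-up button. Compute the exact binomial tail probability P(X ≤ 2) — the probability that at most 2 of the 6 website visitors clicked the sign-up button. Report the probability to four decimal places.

P = 0.5443

X is binomial with n = 6 and p = 0.40.
P(X ≤ 2) = C(6,0)·0.40^0·0.60^6 + C(6,1)·0.40^1·0.60^5 + C(6,2)·0.40^2·0.60^4.
= 0.046656 + 0.186624 + 0.311040 = 0.5443.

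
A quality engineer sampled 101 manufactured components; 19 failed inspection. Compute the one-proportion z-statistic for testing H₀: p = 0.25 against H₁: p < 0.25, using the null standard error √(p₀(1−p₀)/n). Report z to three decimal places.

z = -1.436

p̂ = 19/101 = 0.18812.
SE₀ = √(0.25·0.75/101) = 0.043086.
z = (0.18812 − 0.25)/0.043086 = -0.06188/0.043086 = -1.436.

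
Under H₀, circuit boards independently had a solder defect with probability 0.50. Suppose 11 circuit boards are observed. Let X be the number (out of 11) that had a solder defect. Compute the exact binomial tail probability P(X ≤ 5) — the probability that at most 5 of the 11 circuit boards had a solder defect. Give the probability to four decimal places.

X is binomial with n = 11 and p = 0.50.
P(X ≤ 5) = Σ_{j=0}^{5} C(11,j)·0.50^j·0.50^{11−j}.
= 0.000488 + 0.005371 + 0.026855 + 0.080566 + 0.161133 + 0.225586 = 0.5000.

P = 0.5000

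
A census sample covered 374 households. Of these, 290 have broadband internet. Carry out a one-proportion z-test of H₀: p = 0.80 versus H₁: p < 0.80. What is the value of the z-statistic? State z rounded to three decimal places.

The sample proportion is 290/374 = 0.77540.
SE₀ = √(0.80·0.20/374) = 0.020684.
Test statistic: z = -0.02460/0.020684 = -1.189.

z = -1.189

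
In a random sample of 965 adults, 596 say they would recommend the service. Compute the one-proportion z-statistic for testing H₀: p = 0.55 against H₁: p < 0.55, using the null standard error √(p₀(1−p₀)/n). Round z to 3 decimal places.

z = 4.222

With x = 596 successes in n = 965, p̂ = 0.61762.
Under H₀, SE = √(p₀(1−p₀)/n) = √(0.55·0.45/965) = √0.000256477 = 0.016015.
z = (0.61762 − 0.55)/0.016015 = 0.06762/0.016015 = 4.222.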